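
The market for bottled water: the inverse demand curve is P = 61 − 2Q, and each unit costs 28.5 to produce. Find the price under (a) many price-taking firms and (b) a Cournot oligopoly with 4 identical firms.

Competition: P = 28.5; Cournot: P = 35

Under competition P = MC = 28.5, so Q = (61 − 28.5)/2 = 16.25.
In a 4-firm Cournot equilibrium, symmetry and the first-order condition give q = (61 − 28.5)/(10) = 3.25. So Q = 13 and P = 35.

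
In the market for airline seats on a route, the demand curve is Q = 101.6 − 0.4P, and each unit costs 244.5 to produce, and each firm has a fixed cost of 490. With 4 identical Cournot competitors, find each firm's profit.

π_i = −488.556

Inverting demand: P = 254 − 2.5Q.
Cournot with 4 identical firms: the symmetric best-response condition is 254 − 12.5q = 244.5. Each firm produces q = 0.76, total output Q = 3.04, price P = 246.4.
Each firm's profit = (246.4 − 244.5)·0.76 − 490 = −488.556.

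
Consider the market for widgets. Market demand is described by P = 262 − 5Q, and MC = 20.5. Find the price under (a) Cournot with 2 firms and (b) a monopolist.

In a 2-firm Cournot equilibrium, symmetry and the first-order condition give q = (262 − 20.5)/(15) = 16.1. So Q = 32.2 and P = 101.
A monopolist chooses Q where MR = MC. MR = 262 − 10Q; setting this equal to 20.5 gives Q = 24.15 and P = 141.25.

Cournot: P = 101; Monopoly: P = 141.25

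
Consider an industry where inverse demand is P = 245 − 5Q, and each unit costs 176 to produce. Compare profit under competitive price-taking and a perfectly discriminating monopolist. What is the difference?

Perfect competition: P = MC = 176, so 245 − 5Q = 176 and Q = 13.8.
Profit = (176 − 176)·13.8 = 0.
With perfect price discrimination, output is the efficient level Q = 13.8 (where demand meets MC), but every buyer pays their willingness to pay: CS = 0 and PS = total surplus.
PS equals the full surplus area, 476.1. Profit = 476.1 = 476.1.
Change in profit: 476.1 − 0 = 476.1.

Profit rises by 476.1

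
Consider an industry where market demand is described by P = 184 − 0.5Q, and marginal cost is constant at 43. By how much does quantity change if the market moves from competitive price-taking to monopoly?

Competitive firms price at marginal cost: P = 43, giving Q = 282.
The monopolist equates marginal revenue to marginal cost: 184 − Q = 43, so Q = 141. From demand, P = 113.5.
Change in quantity: 141 − 282 = −141.

Quantity falls by 141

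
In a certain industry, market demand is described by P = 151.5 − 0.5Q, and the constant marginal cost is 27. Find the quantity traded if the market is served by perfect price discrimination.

A perfectly discriminating monopolist sells every unit with P(Q) ≥ MC(Q), so output equals the competitive quantity Q = 249. Each buyer pays their reservation price, so CS = 0 and the firm captures all surplus.

Q = 249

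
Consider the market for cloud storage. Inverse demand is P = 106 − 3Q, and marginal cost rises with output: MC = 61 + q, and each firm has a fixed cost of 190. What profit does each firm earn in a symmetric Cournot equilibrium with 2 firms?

π_i = −119.125

Cournot with 2 identical firms: the symmetric best-response condition is 106 − 9q = 61 + q. Each firm produces q = 4.5, total output Q = 9, price P = 79.
Each firm's profit = 79·4.5 − (61·4.5 + ½·1·4.5²) − 190 = −119.125.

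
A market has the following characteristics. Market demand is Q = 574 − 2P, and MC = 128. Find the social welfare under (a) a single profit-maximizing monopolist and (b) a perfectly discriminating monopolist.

Monopoly: TS = 18960.75; Perfect PD: TS = 25281

Inverting demand: P = 287 − 0.5Q.
The monopolist equates marginal revenue to marginal cost: 287 − Q = 128, so Q = 159. From demand, P = 207.5.
CS = ½·(287 − 207.5)·159 = 6320.25; PS = (207.5 − 128)·159 = 12640.5; TS = 18960.75.
A perfectly discriminating monopolist sells every unit with P(Q) ≥ MC(Q), so output equals the competitive quantity Q = 318. Each buyer pays their reservation price, so CS = 0 and the firm captures all surplus.
TS = 25281 (equal to competitive TS).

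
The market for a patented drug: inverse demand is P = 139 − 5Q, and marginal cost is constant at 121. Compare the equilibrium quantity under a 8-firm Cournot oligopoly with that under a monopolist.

Cournot: Q = 3.2; Monopoly: Q = 1.8

With 8 symmetric Cournot firms, each firm's FOC gives 139 − 45q = 121, so q = 0.4, Q = 8·0.4 = 3.2, and P = 123.
The monopolist equates marginal revenue to marginal cost: 139 − 10Q = 121, so Q = 1.8. From demand, P = 130.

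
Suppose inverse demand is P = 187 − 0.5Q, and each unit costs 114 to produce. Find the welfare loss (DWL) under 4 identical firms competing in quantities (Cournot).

Perfect competition: P = MC = 114, so 187 − 0.5Q = 114 and Q = 146.
In a 4-firm Cournot equilibrium, symmetry and the first-order condition give q = (187 − 114)/(2.5) = 29.2. So Q = 116.8 and P = 128.6.
DWL is the triangle between Q = 116.8 and Q = 146: ½·(146 − 116.8)·(128.6 − 114) = 213.16.

DWL = 213.16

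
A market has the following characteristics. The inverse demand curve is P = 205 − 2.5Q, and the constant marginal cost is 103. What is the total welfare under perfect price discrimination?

Under first-degree price discrimination the firm charges each unit its demand price and produces up to where P = MC, i.e. Q = 40.8. Consumer surplus is zero; producer surplus equals total surplus.
TS = 2080.8 (equal to competitive TS).

TS = 2080.8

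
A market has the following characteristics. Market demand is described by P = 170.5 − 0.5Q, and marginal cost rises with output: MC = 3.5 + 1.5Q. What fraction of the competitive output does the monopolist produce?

The monopolist equates marginal revenue to marginal cost: 170.5 − Q = 3.5 + 1.5Q, so Q = 66.8. From demand, P = 137.1.
Competitive equilibrium sets price equal to marginal cost: 170.5 − 0.5Q = 3.5 + 1.5Q, so Q = 83.5 and P = 128.75.
Ratio Q_m/Q_c = 66.8/83.5 = 0.8.

Q_m/Q_c = 0.8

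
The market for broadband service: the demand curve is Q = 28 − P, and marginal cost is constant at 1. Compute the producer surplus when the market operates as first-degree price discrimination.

PS = 364.5

Inverting demand: P = 28 − Q.
Under first-degree price discrimination the firm charges each unit its demand price and produces up to where P = MC, i.e. Q = 27. Consumer surplus is zero; producer surplus equals total surplus.
PS = ½·(28 − 1)·27 = 364.5.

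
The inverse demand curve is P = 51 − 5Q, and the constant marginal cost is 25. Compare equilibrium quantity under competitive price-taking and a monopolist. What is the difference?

Competitive firms price at marginal cost: P = 25, giving Q = 5.2.
The monopolist equates marginal revenue to marginal cost: 51 − 10Q = 25, so Q = 2.6. From demand, P = 38.
Change in equilibrium quantity: 2.6 − 5.2 = −2.6.

Q falls by 2.6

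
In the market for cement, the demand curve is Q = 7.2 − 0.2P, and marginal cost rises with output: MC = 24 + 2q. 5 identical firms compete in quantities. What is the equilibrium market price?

P = 26.625

Inverting demand: P = 36 − 5Q.
Cournot with 5 identical firms: the symmetric best-response condition is 36 − 30q = 24 + 2q. Each firm produces q = 0.375, total output Q = 1.875, price P = 26.625.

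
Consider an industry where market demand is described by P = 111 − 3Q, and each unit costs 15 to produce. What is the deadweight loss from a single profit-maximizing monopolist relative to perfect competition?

DWL = 384

Perfect competition: P = MC = 15, so 111 − 3Q = 15 and Q = 32.
The monopolist equates marginal revenue to marginal cost: 111 − 6Q = 15, so Q = 16. From demand, P = 63.
DWL is the triangle between Q = 16 and Q = 32: ½·(32 − 16)·(63 − 15) = 384.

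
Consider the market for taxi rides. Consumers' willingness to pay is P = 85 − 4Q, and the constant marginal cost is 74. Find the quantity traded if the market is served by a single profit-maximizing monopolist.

Q = 1.375

A monopolist chooses Q where MR = MC. MR = 85 − 8Q; setting this equal to 74 gives Q = 1.375 and P = 79.5.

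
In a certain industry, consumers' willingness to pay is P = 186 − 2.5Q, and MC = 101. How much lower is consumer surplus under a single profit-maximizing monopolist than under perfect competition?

Perfect competition: P = MC = 101, so 186 − 2.5Q = 101 and Q = 34.
CS = ½·(186 − 101)·34 = 1445.
Monopoly sets MR = MC: 186 − 5Q = 101 ⇒ Q = 17, P = 186 − 2.5·17 = 143.5.
CS = ½·(186 − 143.5)·17 = 361.25.
Change in consumer surplus: 361.25 − 1445 = −1083.75.

Consumer surplus falls by 1083.75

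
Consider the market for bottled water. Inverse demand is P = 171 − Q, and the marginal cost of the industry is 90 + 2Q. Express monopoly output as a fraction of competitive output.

Q_m/Q_c = 0.75

A monopolist chooses Q where MR = MC. MR = 171 − 2Q; setting this equal to 90 + 2Q gives Q = 20.25 and P = 150.75.
Competitive equilibrium sets price equal to marginal cost: 171 − Q = 90 + 2Q, so Q = 27 and P = 144.
Ratio Q_m/Q_c = 20.25/27 = 0.75.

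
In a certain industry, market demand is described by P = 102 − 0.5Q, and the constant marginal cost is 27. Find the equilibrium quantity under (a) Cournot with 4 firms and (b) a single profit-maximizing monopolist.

With 4 symmetric Cournot firms, each firm's FOC gives 102 − 2.5q = 27, so q = 30, Q = 4·30 = 120, and P = 42.
A monopolist chooses Q where MR = MC. MR = 102 − Q; setting this equal to 27 gives Q = 75 and P = 64.5.

Cournot: Q = 120; Monopoly: Q = 75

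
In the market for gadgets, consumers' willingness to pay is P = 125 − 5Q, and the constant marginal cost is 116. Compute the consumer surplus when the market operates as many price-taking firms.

CS = 8.1

Competitive firms price at marginal cost: P = 116, giving Q = 1.8.
CS = ½·(125 − 116)·1.8 = 8.1.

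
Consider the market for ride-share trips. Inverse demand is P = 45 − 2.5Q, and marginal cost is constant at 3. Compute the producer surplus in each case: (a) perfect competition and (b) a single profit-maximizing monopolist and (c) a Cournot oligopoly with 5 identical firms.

Competitive firms price at marginal cost: P = 3, giving Q = 16.8.
PS = (3 − 3)·16.8 = 0.
Monopoly sets MR = MC: 45 − 5Q = 3 ⇒ Q = 8.4, P = 45 − 2.5·8.4 = 24.
PS = (24 − 3)·8.4 = 176.4.
Cournot with 5 identical firms: the symmetric best-response condition is 45 − 15q = 3. Each firm produces q = 2.8, total output Q = 14, price P = 10.
PS = (10 − 3)·14 = 98.

Competition: PS = 0; Monopoly: PS = 176.4; Cournot: PS = 98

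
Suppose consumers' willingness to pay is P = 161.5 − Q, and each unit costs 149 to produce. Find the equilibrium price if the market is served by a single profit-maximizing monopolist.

The monopolist equates marginal revenue to marginal cost: 161.5 − 2Q = 149, so Q = 6.25. From demand, P = 155.25.

P = 155.25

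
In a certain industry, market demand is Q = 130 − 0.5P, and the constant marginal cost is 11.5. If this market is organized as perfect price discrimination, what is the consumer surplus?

Inverting demand: P = 260 − 2Q.
A perfectly discriminating monopolist sells every unit with P(Q) ≥ MC(Q), so output equals the competitive quantity Q = 124.25. Each buyer pays their reservation price, so CS = 0 and the firm captures all surplus.
CS = 0.

CS = 0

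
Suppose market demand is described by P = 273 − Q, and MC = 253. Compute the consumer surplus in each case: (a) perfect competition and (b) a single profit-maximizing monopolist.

Competition: CS = 200; Monopoly: CS = 50

Perfect competition: P = MC = 253, so 273 − Q = 253 and Q = 20.
CS = ½·(273 − 253)·20 = 200.
Monopoly sets MR = MC: 273 − 2Q = 253 ⇒ Q = 10, P = 273 − 10 = 263.
CS = ½·(273 − 263)·10 = 50.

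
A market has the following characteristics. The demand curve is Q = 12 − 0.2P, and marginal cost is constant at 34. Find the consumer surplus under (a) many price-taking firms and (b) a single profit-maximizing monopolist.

Competition: CS = 67.6; Monopoly: CS = 16.9

Inverting demand: P = 60 − 5Q.
Competitive firms price at marginal cost: P = 34, giving Q = 5.2.
CS = ½·(60 − 34)·5.2 = 67.6.
The monopolist equates marginal revenue to marginal cost: 60 − 10Q = 34, so Q = 2.6. From demand, P = 47.
CS = ½·(60 − 47)·2.6 = 16.9.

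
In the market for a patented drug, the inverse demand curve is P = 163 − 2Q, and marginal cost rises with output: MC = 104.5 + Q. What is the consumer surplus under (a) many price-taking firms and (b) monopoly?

Competitive equilibrium sets price equal to marginal cost: 163 − 2Q = 104.5 + Q, so Q = 19.5 and P = 124.
CS = ½·(163 − 124)·19.5 = 380.25.
A monopolist chooses Q where MR = MC. MR = 163 − 4Q; setting this equal to 104.5 + Q gives Q = 11.7 and P = 139.6.
CS = ½·(163 − 139.6)·11.7 = 136.89.

Competition: CS = 380.25; Monopoly: CS = 136.89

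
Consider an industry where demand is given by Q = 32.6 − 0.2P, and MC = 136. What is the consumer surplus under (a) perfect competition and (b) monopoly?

Competition: CS = 72.9; Monopoly: CS = 18.225

Inverting demand: P = 163 − 5Q.
Perfect competition: P = MC = 136, so 163 − 5Q = 136 and Q = 5.4.
CS = ½·(163 − 136)·5.4 = 72.9.
A monopolist chooses Q where MR = MC. MR = 163 − 10Q; setting this equal to 136 gives Q = 2.7 and P = 149.5.
CS = ½·(163 − 149.5)·2.7 = 18.225.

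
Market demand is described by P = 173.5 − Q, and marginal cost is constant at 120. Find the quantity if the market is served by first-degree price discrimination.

Q = 53.5

With perfect price discrimination, output is the efficient level Q = 53.5 (where demand meets MC), but every buyer pays their willingness to pay: CS = 0 and PS = total surplus.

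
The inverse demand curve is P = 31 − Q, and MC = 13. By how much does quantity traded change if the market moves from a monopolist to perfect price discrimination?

The monopolist equates marginal revenue to marginal cost: 31 − 2Q = 13, so Q = 9. From demand, P = 22.
A perfectly discriminating monopolist sells every unit with P(Q) ≥ MC(Q), so output equals the competitive quantity Q = 18. Each buyer pays their reservation price, so CS = 0 and the firm captures all surplus.
Change in quantity traded: 18 − 9 = 9.

Quantity traded rises by 9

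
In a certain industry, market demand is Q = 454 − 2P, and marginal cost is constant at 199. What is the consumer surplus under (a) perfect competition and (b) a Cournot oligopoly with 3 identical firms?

Competition: CS = 784; Cournot: CS = 441

Inverting demand: P = 227 − 0.5Q.
Competitive firms price at marginal cost: P = 199, giving Q = 56.
CS = ½·(227 − 199)·56 = 784.
In a 3-firm Cournot equilibrium, symmetry and the first-order condition give q = (227 − 199)/(2) = 14. So Q = 42 and P = 206.
CS = ½·(227 − 206)·42 = 441.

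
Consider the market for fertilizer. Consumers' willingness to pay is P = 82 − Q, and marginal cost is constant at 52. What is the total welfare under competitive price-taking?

Perfect competition: P = MC = 52, so 82 − Q = 52 and Q = 30.
CS = ½·(82 − 52)·30 = 450; PS = (52 − 52)·30 = 0; TS = 450.

TS = 450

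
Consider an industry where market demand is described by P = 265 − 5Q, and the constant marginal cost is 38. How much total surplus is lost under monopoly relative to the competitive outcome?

Perfect competition: P = MC = 38, so 265 − 5Q = 38 and Q = 45.4.
The monopolist equates marginal revenue to marginal cost: 265 − 10Q = 38, so Q = 22.7. From demand, P = 151.5.
DWL is the triangle between Q = 22.7 and Q = 45.4: ½·(45.4 − 22.7)·(151.5 − 38) = 1288.225.

DWL = 1288.225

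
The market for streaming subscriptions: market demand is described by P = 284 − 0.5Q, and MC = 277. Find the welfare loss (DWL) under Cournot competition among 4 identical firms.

DWL = 1.96

Under competition P = MC = 277, so Q = (284 − 277)/0.5 = 14.
Cournot with 4 identical firms: the symmetric best-response condition is 284 − 2.5q = 277. Each firm produces q = 2.8, total output Q = 11.2, price P = 278.4.
DWL is the triangle between Q = 11.2 and Q = 14: ½·(14 − 11.2)·(278.4 − 277) = 1.96.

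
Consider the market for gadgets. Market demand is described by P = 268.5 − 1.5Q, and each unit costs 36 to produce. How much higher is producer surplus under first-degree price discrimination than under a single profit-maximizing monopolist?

The monopolist equates marginal revenue to marginal cost: 268.5 − 3Q = 36, so Q = 77.5. From demand, P = 152.25.
PS = (152.25 − 36)·77.5 = 9009.375.
Under first-degree price discrimination the firm charges each unit its demand price and produces up to where P = MC, i.e. Q = 155. Consumer surplus is zero; producer surplus equals total surplus.
PS = ½·(268.5 − 36)·155 = 18018.75.
Change in producer surplus: 18018.75 − 9009.375 = 9009.375.

Producer surplus rises by 9009.375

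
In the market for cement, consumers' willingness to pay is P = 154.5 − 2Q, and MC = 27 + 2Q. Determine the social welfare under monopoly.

The monopolist equates marginal revenue to marginal cost: 154.5 − 4Q = 27 + 2Q, so Q = 21.25. From demand, P = 112.
CS = ½·(154.5 − 112)·21.25 = 7225/16; PS = (112·21.25 − 27·21.25 − ½·2·21.25²) = 21675/16; TS = 1806.25.

TS = 1806.25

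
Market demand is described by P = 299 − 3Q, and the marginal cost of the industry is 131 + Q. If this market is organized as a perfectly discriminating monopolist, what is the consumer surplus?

CS = 0

Under first-degree price discrimination the firm charges each unit its demand price and produces up to where P = MC, i.e. Q = 42. Consumer surplus is zero; producer surplus equals total surplus.
CS = 0.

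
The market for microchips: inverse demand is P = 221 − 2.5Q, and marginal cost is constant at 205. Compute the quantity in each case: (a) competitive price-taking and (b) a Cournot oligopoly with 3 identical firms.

Competitive firms price at marginal cost: P = 205, giving Q = 6.4.
In a 3-firm Cournot equilibrium, symmetry and the first-order condition give q = (221 − 205)/(10) = 1.6. So Q = 4.8 and P = 209.

Competition: Q = 6.4; Cournot: Q = 4.8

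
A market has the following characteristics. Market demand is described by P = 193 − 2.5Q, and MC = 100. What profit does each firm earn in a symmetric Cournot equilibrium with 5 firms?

With 5 symmetric Cournot firms, each firm's FOC gives 193 − 15q = 100, so q = 6.2, Q = 5·6.2 = 31, and P = 115.5.
Each firm's profit = (115.5 − 100)·6.2 = 96.1.

π_i = 96.1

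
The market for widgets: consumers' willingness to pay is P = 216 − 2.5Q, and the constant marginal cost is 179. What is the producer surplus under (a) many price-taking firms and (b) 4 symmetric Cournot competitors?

Competition: PS = 0; Cournot: PS = 87.616

Perfect competition: P = MC = 179, so 216 − 2.5Q = 179 and Q = 14.8.
PS = (179 − 179)·14.8 = 0.
Cournot with 4 identical firms: the symmetric best-response condition is 216 − 12.5q = 179. Each firm produces q = 2.96, total output Q = 11.84, price P = 186.4.
PS = (186.4 − 179)·11.84 = 87.616.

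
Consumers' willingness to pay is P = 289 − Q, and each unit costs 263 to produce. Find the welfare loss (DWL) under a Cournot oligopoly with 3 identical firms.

Perfect competition: P = MC = 263, so 289 − Q = 263 and Q = 26.
Cournot with 3 identical firms: the symmetric best-response condition is 289 − 4q = 263. Each firm produces q = 6.5, total output Q = 19.5, price P = 269.5.
DWL is the triangle between Q = 19.5 and Q = 26: ½·(26 − 19.5)·(269.5 − 263) = 21.125.

DWL = 21.125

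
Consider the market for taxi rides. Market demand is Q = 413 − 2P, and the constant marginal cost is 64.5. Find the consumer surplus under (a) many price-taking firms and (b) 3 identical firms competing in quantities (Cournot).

Competition: CS = 20164; Cournot: CS = 11342.25

Inverting demand: P = 206.5 − 0.5Q.
Under competition P = MC = 64.5, so Q = (206.5 − 64.5)/0.5 = 284.
CS = ½·(206.5 − 64.5)·284 = 20164.
In a 3-firm Cournot equilibrium, symmetry and the first-order condition give q = (206.5 − 64.5)/(2) = 71. So Q = 213 and P = 100.
CS = ½·(206.5 − 100)·213 = 11342.25.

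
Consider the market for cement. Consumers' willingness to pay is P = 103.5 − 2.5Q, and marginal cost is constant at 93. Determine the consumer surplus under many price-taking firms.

Perfect competition: P = MC = 93, so 103.5 − 2.5Q = 93 and Q = 4.2.
CS = ½·(103.5 − 93)·4.2 = 22.05.

CS = 22.05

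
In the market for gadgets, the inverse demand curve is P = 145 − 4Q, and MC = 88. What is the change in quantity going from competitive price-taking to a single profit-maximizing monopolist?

Q falls by 7.125

Perfect competition: P = MC = 88, so 145 − 4Q = 88 and Q = 14.25.
A monopolist chooses Q where MR = MC. MR = 145 − 8Q; setting this equal to 88 gives Q = 7.125 and P = 116.5.
Change in quantity: 7.125 − 14.25 = −7.125.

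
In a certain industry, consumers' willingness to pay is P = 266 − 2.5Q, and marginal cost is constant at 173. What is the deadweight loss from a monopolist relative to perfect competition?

DWL = 432.45

Perfect competition: P = MC = 173, so 266 − 2.5Q = 173 and Q = 37.2.
A monopolist chooses Q where MR = MC. MR = 266 − 5Q; setting this equal to 173 gives Q = 18.6 and P = 219.5.
DWL is the triangle between Q = 18.6 and Q = 37.2: ½·(37.2 − 18.6)·(219.5 − 173) = 432.45.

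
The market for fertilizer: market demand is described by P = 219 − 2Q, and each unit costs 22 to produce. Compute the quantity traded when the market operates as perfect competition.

Competitive firms price at marginal cost: P = 22, giving Q = 98.5.

Q = 98.5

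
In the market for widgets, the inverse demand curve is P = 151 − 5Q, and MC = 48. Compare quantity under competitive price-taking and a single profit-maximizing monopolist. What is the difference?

Competitive firms price at marginal cost: P = 48, giving Q = 20.6.
A monopolist chooses Q where MR = MC. MR = 151 − 10Q; setting this equal to 48 gives Q = 10.3 and P = 99.5.
Change in quantity: 10.3 − 20.6 = −10.3.

Q falls by 10.3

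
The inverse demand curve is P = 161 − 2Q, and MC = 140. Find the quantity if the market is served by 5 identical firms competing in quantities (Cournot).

Cournot with 5 identical firms: the symmetric best-response condition is 161 − 12q = 140. Each firm produces q = 1.75, total output Q = 8.75, price P = 143.5.

Q = 8.75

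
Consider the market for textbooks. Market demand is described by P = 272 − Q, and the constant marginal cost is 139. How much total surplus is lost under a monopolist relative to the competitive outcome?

Under competition P = MC = 139, so Q = (272 − 139)/1 = 133.
The monopolist equates marginal revenue to marginal cost: 272 − 2Q = 139, so Q = 66.5. From demand, P = 205.5.
DWL is the triangle between Q = 66.5 and Q = 133: ½·(133 − 66.5)·(205.5 − 139) = 2211.125.

DWL = 2211.125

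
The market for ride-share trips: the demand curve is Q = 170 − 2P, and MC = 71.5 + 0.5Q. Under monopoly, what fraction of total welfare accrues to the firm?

PS/TS = 0.75

Inverting demand: P = 85 − 0.5Q.
Monopoly sets MR = MC: 85 − Q = 71.5 + 0.5Q ⇒ Q = 9, P = 85 − 0.5·9 = 80.5.
CS = ½·(85 − 80.5)·9 = 20.25.
PS = P·Q − VC(Q) = 80.5·9 − (71.5·9 + ½·0.5·9²) = 60.75.
Share captured = PS/TS = 60.75/81 = 0.75.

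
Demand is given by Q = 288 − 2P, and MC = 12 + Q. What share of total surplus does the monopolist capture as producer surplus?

Inverting demand: P = 144 − 0.5Q.
A monopolist chooses Q where MR = MC. MR = 144 − Q; setting this equal to 12 + Q gives Q = 66 and P = 111.
CS = ½·(144 − 111)·66 = 1089.
PS = P·Q − VC(Q) = 111·66 − (12·66 + ½·1·66²) = 4356.
Share captured = PS/TS = 4356/5445 = 0.8.

PS/TS = 0.8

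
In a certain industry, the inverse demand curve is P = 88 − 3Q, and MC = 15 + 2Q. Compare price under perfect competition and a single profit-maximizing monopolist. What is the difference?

Competitive equilibrium sets price equal to marginal cost: 88 − 3Q = 15 + 2Q, so Q = 14.6 and P = 44.2.
Monopoly sets MR = MC: 88 − 6Q = 15 + 2Q ⇒ Q = 9.125, P = 88 − 3·9.125 = 60.625.
Change in price: 60.625 − 44.2 = 16.425.

Price rises by 16.425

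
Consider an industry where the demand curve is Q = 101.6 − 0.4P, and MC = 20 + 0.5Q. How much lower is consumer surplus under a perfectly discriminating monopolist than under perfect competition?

CS falls by 7605

Inverting demand: P = 254 − 2.5Q.
Under competition P = MC: 254 − 2.5Q = 20 + 0.5Q ⇒ Q = 78, P = 59.
CS = ½·(254 − 59)·78 = 7605.
With perfect price discrimination, output is the efficient level Q = 78 (where demand meets MC), but every buyer pays their willingness to pay: CS = 0 and PS = total surplus.
CS = 0.
Change in consumer surplus: 0 − 7605 = −7605.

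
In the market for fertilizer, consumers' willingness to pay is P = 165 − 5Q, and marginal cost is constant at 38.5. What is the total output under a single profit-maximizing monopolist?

Q = 12.65

A monopolist chooses Q where MR = MC. MR = 165 − 10Q; setting this equal to 38.5 gives Q = 12.65 and P = 101.75.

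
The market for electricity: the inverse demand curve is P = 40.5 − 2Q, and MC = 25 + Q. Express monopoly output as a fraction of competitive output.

Monopoly sets MR = MC: 40.5 − 4Q = 25 + Q ⇒ Q = 3.1, P = 40.5 − 2·3.1 = 34.3.
Competitive equilibrium sets price equal to marginal cost: 40.5 − 2Q = 25 + Q, so Q = 31/6 and P = 181/6.
Ratio Q_m/Q_c = 3.1/(31/6) = 0.6.

Q_m/Q_c = 0.6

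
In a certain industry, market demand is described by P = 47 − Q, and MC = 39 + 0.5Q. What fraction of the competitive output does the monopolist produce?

Q_m/Q_c = 0.6

The monopolist equates marginal revenue to marginal cost: 47 − 2Q = 39 + 0.5Q, so Q = 3.2. From demand, P = 43.8.
Competitive equilibrium sets price equal to marginal cost: 47 − Q = 39 + 0.5Q, so Q = 16/3 and P = 125/3.
Ratio Q_m/Q_c = 3.2/(16/3) = 0.6.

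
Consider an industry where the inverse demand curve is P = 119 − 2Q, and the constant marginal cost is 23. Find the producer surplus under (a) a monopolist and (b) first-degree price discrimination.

Monopoly: PS = 1152; Perfect PD: PS = 2304

Monopoly sets MR = MC: 119 − 4Q = 23 ⇒ Q = 24, P = 119 − 2·24 = 71.
PS = (71 − 23)·24 = 1152.
With perfect price discrimination, output is the efficient level Q = 48 (where demand meets MC), but every buyer pays their willingness to pay: CS = 0 and PS = total surplus.
PS = ½·(119 − 23)·48 = 2304.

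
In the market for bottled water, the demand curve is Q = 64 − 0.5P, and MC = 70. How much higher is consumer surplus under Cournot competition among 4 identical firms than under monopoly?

Consumer surplus rises by 327.99

Inverting demand: P = 128 − 2Q.
Monopoly sets MR = MC: 128 − 4Q = 70 ⇒ Q = 14.5, P = 128 − 2·14.5 = 99.
CS = ½·(128 − 99)·14.5 = 210.25.
In a 4-firm Cournot equilibrium, symmetry and the first-order condition give q = (128 − 70)/(10) = 5.8. So Q = 23.2 and P = 81.6.
CS = ½·(128 − 81.6)·23.2 = 538.24.
Change in consumer surplus: 538.24 − 210.25 = 327.99.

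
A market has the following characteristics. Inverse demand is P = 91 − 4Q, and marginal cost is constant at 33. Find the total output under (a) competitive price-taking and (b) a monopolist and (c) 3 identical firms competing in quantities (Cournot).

Competition: Q = 14.5; Monopoly: Q = 7.25; Cournot: Q = 10.875

Under competition P = MC = 33, so Q = (91 − 33)/4 = 14.5.
A monopolist chooses Q where MR = MC. MR = 91 − 8Q; setting this equal to 33 gives Q = 7.25 and P = 62.
With 3 symmetric Cournot firms, each firm's FOC gives 91 − 16q = 33, so q = 3.625, Q = 3·3.625 = 10.875, and P = 47.5.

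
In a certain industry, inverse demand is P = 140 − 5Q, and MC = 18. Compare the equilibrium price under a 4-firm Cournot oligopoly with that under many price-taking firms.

Cournot with 4 identical firms: the symmetric best-response condition is 140 − 25q = 18. Each firm produces q = 4.88, total output Q = 19.52, price P = 42.4.
Under competition P = MC = 18, so Q = (140 − 18)/5 = 24.4.

Cournot: P = 42.4; Competition: P = 18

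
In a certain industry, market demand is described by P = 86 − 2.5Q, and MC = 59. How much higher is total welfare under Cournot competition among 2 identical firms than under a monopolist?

Total welfare rises by 20.25

Monopoly sets MR = MC: 86 − 5Q = 59 ⇒ Q = 5.4, P = 86 − 2.5·5.4 = 72.5.
CS = ½·(86 − 72.5)·5.4 = 36.45; PS = (72.5 − 59)·5.4 = 72.9; TS = 109.35.
Cournot with 2 identical firms: the symmetric best-response condition is 86 − 7.5q = 59. Each firm produces q = 3.6, total output Q = 7.2, price P = 68.
CS = ½·(86 − 68)·7.2 = 64.8; PS = (68 − 59)·7.2 = 64.8; TS = 129.6.
Change in total welfare: 129.6 − 109.35 = 20.25.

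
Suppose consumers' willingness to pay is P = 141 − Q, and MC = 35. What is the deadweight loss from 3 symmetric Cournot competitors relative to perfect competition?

Perfect competition: P = MC = 35, so 141 − Q = 35 and Q = 106.
With 3 symmetric Cournot firms, each firm's FOC gives 141 − 4q = 35, so q = 26.5, Q = 3·26.5 = 79.5, and P = 61.5.
DWL is the triangle between Q = 79.5 and Q = 106: ½·(106 − 79.5)·(61.5 − 35) = 351.125.

DWL = 351.125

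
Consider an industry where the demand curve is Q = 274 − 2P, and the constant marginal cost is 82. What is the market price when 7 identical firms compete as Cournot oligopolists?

P = 88.875

Inverting demand: P = 137 − 0.5Q.
Cournot with 7 identical firms: the symmetric best-response condition is 137 − 4q = 82. Each firm produces q = 13.75, total output Q = 96.25, price P = 88.875.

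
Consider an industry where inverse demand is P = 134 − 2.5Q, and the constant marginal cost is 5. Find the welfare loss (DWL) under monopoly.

Under competition P = MC = 5, so Q = (134 − 5)/2.5 = 51.6.
The monopolist equates marginal revenue to marginal cost: 134 − 5Q = 5, so Q = 25.8. From demand, P = 69.5.
DWL is the triangle between Q = 25.8 and Q = 51.6: ½·(51.6 − 25.8)·(69.5 − 5) = 832.05.

DWL = 832.05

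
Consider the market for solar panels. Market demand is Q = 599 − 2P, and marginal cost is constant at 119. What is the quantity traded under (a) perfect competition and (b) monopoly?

Competition: Q = 361; Monopoly: Q = 180.5

Inverting demand: P = 299.5 − 0.5Q.
Competitive firms price at marginal cost: P = 119, giving Q = 361.
Monopoly sets MR = MC: 299.5 − Q = 119 ⇒ Q = 180.5, P = 299.5 − 0.5·180.5 = 209.25.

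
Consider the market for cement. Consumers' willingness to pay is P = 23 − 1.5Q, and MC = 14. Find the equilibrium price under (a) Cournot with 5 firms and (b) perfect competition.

Cournot: P = 15.5; Competition: P = 14

In a 5-firm Cournot equilibrium, symmetry and the first-order condition give q = (23 − 14)/(9) = 1. So Q = 5 and P = 15.5.
Competitive firms price at marginal cost: P = 14, giving Q = 6.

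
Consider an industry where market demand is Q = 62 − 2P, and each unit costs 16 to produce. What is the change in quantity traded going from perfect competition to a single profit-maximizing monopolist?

Q falls by 15

Inverting demand: P = 31 − 0.5Q.
Under competition P = MC = 16, so Q = (31 − 16)/0.5 = 30.
The monopolist equates marginal revenue to marginal cost: 31 − Q = 16, so Q = 15. From demand, P = 23.5.
Change in quantity traded: 15 − 30 = −15.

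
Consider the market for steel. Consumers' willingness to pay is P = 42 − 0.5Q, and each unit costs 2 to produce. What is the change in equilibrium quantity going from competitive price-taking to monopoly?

Competitive firms price at marginal cost: P = 2, giving Q = 80.
A monopolist chooses Q where MR = MC. MR = 42 − Q; setting this equal to 2 gives Q = 40 and P = 22.
Change in equilibrium quantity: 40 − 80 = −40.

Equilibrium quantity falls by 40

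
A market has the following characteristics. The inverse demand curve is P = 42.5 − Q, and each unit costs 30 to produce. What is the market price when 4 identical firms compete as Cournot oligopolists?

P = 32.5

Cournot with 4 identical firms: the symmetric best-response condition is 42.5 − 5q = 30. Each firm produces q = 2.5, total output Q = 10, price P = 32.5.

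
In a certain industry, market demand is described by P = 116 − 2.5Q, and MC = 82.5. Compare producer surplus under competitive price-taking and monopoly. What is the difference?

Producer surplus rises by 112.225

Perfect competition: P = MC = 82.5, so 116 − 2.5Q = 82.5 and Q = 13.4.
PS = (82.5 − 82.5)·13.4 = 0.
A monopolist chooses Q where MR = MC. MR = 116 − 5Q; setting this equal to 82.5 gives Q = 6.7 and P = 99.25.
PS = (99.25 − 82.5)·6.7 = 112.225.
Change in producer surplus: 112.225 − 0 = 112.225.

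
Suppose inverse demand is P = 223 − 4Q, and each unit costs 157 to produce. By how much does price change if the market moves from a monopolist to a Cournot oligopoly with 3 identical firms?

P falls by 16.5

A monopolist chooses Q where MR = MC. MR = 223 − 8Q; setting this equal to 157 gives Q = 8.25 and P = 190.
In a 3-firm Cournot equilibrium, symmetry and the first-order condition give q = (223 − 157)/(16) = 4.125. So Q = 12.375 and P = 173.5.
Change in price: 173.5 − 190 = −16.5.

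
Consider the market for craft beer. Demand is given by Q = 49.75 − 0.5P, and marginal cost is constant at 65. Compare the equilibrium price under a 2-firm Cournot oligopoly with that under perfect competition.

Cournot: P = 76.5; Competition: P = 65

Inverting demand: P = 99.5 − 2Q.
With 2 symmetric Cournot firms, each firm's FOC gives 99.5 − 6q = 65, so q = 5.75, Q = 2·5.75 = 11.5, and P = 76.5.
Competitive firms price at marginal cost: P = 65, giving Q = 17.25.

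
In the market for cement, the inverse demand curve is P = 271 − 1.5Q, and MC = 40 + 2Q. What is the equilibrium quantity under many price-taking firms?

Competitive equilibrium sets price equal to marginal cost: 271 − 1.5Q = 40 + 2Q, so Q = 66 and P = 172.

Q = 66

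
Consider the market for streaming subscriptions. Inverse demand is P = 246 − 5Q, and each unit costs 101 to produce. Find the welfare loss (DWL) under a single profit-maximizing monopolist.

DWL = 525.625

Perfect competition: P = MC = 101, so 246 − 5Q = 101 and Q = 29.
The monopolist equates marginal revenue to marginal cost: 246 − 10Q = 101, so Q = 14.5. From demand, P = 173.5.
DWL is the triangle between Q = 14.5 and Q = 29: ½·(29 − 14.5)·(173.5 − 101) = 525.625.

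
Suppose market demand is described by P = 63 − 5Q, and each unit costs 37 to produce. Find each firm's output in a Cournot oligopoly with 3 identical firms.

With 3 symmetric Cournot firms, each firm's FOC gives 63 − 20q = 37, so q = 1.3, Q = 3·1.3 = 3.9, and P = 43.5.

q_i = 1.3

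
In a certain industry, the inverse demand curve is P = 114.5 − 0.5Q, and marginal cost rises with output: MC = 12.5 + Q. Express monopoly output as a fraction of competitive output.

A monopolist chooses Q where MR = MC. MR = 114.5 − Q; setting this equal to 12.5 + Q gives Q = 51 and P = 89.
Under competition P = MC: 114.5 − 0.5Q = 12.5 + Q ⇒ Q = 68, P = 80.5.
Ratio Q_m/Q_c = 51/68 = 0.75.

Q_m/Q_c = 0.75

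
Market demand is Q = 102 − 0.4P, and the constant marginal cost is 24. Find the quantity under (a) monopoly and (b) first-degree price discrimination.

Inverting demand: P = 255 − 2.5Q.
The monopolist equates marginal revenue to marginal cost: 255 − 5Q = 24, so Q = 46.2. From demand, P = 139.5.
With perfect price discrimination, output is the efficient level Q = 92.4 (where demand meets MC), but every buyer pays their willingness to pay: CS = 0 and PS = total surplus.

Monopoly: Q = 46.2; Perfect PD: Q = 92.4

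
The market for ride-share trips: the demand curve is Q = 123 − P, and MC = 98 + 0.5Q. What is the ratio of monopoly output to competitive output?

Q_m/Q_c = 0.6

Inverting demand: P = 123 − Q.
A monopolist chooses Q where MR = MC. MR = 123 − 2Q; setting this equal to 98 + 0.5Q gives Q = 10 and P = 113.
Under competition P = MC: 123 − Q = 98 + 0.5Q ⇒ Q = 50/3, P = 319/3.
Ratio Q_m/Q_c = 10/(50/3) = 0.6.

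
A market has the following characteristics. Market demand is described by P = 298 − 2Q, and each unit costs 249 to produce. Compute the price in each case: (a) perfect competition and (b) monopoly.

Competition: P = 249; Monopoly: P = 273.5

Under competition P = MC = 249, so Q = (298 − 249)/2 = 24.5.
Monopoly sets MR = MC: 298 − 4Q = 249 ⇒ Q = 12.25, P = 298 − 2·12.25 = 273.5.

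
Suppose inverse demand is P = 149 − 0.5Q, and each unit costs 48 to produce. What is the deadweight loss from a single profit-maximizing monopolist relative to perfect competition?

DWL = 2550.25

Under competition P = MC = 48, so Q = (149 − 48)/0.5 = 202.
A monopolist chooses Q where MR = MC. MR = 149 − Q; setting this equal to 48 gives Q = 101 and P = 98.5.
DWL is the triangle between Q = 101 and Q = 202: ½·(202 − 101)·(98.5 − 48) = 2550.25.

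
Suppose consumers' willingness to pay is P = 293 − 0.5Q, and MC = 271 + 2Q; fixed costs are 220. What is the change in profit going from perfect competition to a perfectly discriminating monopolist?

Under competition P = MC: 293 − 0.5Q = 271 + 2Q ⇒ Q = 8.8, P = 288.6.
Profit = 288.6·8.8 − (271·8.8 + ½·2·8.8²) − 220 = −142.56.
Under first-degree price discrimination the firm charges each unit its demand price and produces up to where P = MC, i.e. Q = 8.8. Consumer surplus is zero; producer surplus equals total surplus.
PS equals the full surplus area, 96.8. Profit = 96.8 − 220 = −123.2.
Change in profit: −123.2 − −142.56 = 19.36.

Profit rises by 19.36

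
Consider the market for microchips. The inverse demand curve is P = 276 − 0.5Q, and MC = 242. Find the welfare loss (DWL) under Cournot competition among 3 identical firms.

DWL = 72.25

Under competition P = MC = 242, so Q = (276 − 242)/0.5 = 68.
Cournot with 3 identical firms: the symmetric best-response condition is 276 − 2q = 242. Each firm produces q = 17, total output Q = 51, price P = 250.5.
DWL is the triangle between Q = 51 and Q = 68: ½·(68 − 51)·(250.5 − 242) = 72.25.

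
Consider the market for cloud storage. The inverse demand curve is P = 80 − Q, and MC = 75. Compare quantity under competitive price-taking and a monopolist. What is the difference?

Quantity falls by 2.5

Competitive firms price at marginal cost: P = 75, giving Q = 5.
Monopoly sets MR = MC: 80 − 2Q = 75 ⇒ Q = 2.5, P = 80 − 2.5 = 77.5.
Change in quantity: 2.5 − 5 = −2.5.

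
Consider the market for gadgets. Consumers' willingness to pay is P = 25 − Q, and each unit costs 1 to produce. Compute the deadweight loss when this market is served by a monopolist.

Perfect competition: P = MC = 1, so 25 − Q = 1 and Q = 24.
Monopoly sets MR = MC: 25 − 2Q = 1 ⇒ Q = 12, P = 25 − 12 = 13.
DWL is the triangle between Q = 12 and Q = 24: ½·(24 − 12)·(13 − 1) = 72.

DWL = 72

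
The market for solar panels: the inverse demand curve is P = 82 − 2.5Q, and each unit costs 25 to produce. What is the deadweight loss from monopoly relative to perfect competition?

Under competition P = MC = 25, so Q = (82 − 25)/2.5 = 22.8.
Monopoly sets MR = MC: 82 − 5Q = 25 ⇒ Q = 11.4, P = 82 − 2.5·11.4 = 53.5.
DWL is the triangle between Q = 11.4 and Q = 22.8: ½·(22.8 − 11.4)·(53.5 − 25) = 162.45.

DWL = 162.45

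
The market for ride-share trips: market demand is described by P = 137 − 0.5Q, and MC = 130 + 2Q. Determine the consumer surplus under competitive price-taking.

Under competition P = MC: 137 − 0.5Q = 130 + 2Q ⇒ Q = 2.8, P = 135.6.
CS = ½·(137 − 135.6)·2.8 = 1.96.

CS = 1.96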